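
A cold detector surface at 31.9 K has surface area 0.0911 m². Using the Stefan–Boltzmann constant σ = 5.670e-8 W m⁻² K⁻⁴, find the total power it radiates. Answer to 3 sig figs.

P ≈ 5.35×10⁻³ W

Area A = 0.0911 m².
P = σAT⁴ = 5.670×10⁻⁸ × 0.0911 × (31.9)⁴ = 5.35×10⁻³ W.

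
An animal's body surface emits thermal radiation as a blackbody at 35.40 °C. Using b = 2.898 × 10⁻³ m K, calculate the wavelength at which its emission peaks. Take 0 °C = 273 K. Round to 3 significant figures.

λ_max ≈ 9.40 μm

T = 35.40 °C + 273 = 308.40 K.
Wien's displacement law: λ_max = b/T = (2.898×10⁻³ m·K)/(308.40 K) = 9.397×10⁻⁶ m.
That is 9.40 μm, in the infrared range.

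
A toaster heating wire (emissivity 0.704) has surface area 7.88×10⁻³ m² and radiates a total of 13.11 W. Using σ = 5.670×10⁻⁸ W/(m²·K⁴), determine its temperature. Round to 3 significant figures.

T ≈ 452 K

Area A = 7.88×10⁻³ m².
P = εσAT⁴ ⇒ T = (P/(εσA))^(1/4) = (13.11/(0.704×5.670×10⁻⁸×7.88×10⁻³))^(1/4) = 452 K.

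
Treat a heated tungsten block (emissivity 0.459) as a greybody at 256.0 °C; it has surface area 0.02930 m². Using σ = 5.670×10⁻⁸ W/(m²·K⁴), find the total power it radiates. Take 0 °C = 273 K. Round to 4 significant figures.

T = 256.0 °C + 273 = 529.0 K.
Area A = 0.02930 m².
P = εσAT⁴ = 0.459 × 5.670×10⁻⁸ × 0.02930 × (529.0)⁴ = 59.72 W.

P ≈ 59.72 W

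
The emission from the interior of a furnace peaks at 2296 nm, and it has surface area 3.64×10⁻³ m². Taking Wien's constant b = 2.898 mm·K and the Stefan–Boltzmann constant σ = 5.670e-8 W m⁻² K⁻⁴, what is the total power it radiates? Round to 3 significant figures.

P ≈ 524 W

Wien's law: T = b/λ_max = 2.898×10⁻³/2.296×10⁻⁶ = 1262.20 K.
Area A = 3.64×10⁻³ m².
Then P = σAT⁴ = 5.670×10⁻⁸×3.64×10⁻³×(1262.20)⁴ = 524 W.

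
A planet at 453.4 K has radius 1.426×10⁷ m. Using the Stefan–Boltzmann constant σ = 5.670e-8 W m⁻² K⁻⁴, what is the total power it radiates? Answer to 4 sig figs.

P ≈ 6.123×10¹⁸ W

Surface area A = 4πR² = 4π(1.426×10⁷ m)² = 2.55534×10¹⁵ m².
P = σAT⁴ = 5.670×10⁻⁸ × 2.55534×10¹⁵ × (453.4)⁴ = 6.123×10¹⁸ W.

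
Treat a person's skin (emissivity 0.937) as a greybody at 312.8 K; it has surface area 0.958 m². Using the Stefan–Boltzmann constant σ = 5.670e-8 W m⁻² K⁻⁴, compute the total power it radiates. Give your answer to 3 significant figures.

P ≈ 487 W

Area A = 0.958 m².
P = εσAT⁴ = 0.937 × 5.670×10⁻⁸ × 0.958 × (312.8)⁴ = 487 W.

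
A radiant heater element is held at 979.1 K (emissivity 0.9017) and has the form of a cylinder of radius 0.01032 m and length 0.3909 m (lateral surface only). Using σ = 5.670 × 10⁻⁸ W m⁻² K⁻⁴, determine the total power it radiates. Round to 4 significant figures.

Lateral area A = 2πrL = 2π×0.01032×0.3909 = 0.0253469 m².
P = εσAT⁴ = 0.9017 × 5.670×10⁻⁸ × 0.0253469 × (979.1)⁴ = 1191 W.

P ≈ 1191 W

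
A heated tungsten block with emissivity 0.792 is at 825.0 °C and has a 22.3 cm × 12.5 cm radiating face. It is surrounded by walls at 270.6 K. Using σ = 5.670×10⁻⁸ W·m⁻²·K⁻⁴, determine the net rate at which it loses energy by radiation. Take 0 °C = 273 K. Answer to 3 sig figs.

T = 825.0 °C + 273 = 1098.0 K.
Area A = 0.223 × 0.125 = 0.027875 m².
Net radiated power P_net = εσA(T⁴ − T₀⁴) = 0.792×5.670×10⁻⁸×0.027875×(1098.0⁴ − 270.6⁴).
T⁴ − T₀⁴ = 1.45348×10¹² − 5.36181×10⁹ = 1.44812×10¹² K⁴, so P_net = 1.81×10³ W.

Net loss ≈ 1.81×10³ W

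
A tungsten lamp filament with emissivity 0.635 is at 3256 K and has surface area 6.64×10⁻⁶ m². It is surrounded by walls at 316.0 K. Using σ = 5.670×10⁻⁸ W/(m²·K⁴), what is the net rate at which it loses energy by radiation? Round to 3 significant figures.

Net loss ≈ 26.9 W

Area A = 6.64×10⁻⁶ m².
Net radiated power P_net = εσA(T⁴ − T₀⁴) = 0.635×5.670×10⁻⁸×6.64×10⁻⁶×(3256⁴ − 316.0⁴).
T⁴ − T₀⁴ = 1.12393×10¹⁴ − 9.97122×10⁹ = 1.12383×10¹⁴ K⁴, so P_net = 26.9 W.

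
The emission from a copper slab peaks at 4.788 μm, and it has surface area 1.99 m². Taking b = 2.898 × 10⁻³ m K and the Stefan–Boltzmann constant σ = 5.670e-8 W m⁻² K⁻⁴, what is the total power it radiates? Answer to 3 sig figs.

Wien's law: T = b/λ_max = 2.898×10⁻³/4.788×10⁻⁶ = 605.263 K.
Area A = 1.99 m².
Then P = σAT⁴ = 5.670×10⁻⁸×1.99×(605.263)⁴ = 1.51×10⁴ W.

P ≈ 1.51×10⁴ W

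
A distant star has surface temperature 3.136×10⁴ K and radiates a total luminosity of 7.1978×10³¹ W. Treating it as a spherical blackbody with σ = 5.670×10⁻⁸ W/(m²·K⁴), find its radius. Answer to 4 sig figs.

L = 4πR²σT⁴ ⇒ R = √(L/(4πσT⁴)).
σT⁴ = 5.48387×10¹⁰ W/m², so R = √(7.1978×10³¹/(4π×5.48387×10¹⁰)) = 1.022×10¹⁰ m.

R ≈ 1.022×10¹⁰ m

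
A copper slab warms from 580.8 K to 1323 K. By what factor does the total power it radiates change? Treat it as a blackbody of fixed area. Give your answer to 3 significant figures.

P₂/P₁ ≈ 26.9

P ∝ T⁴, so P₂/P₁ = (T₂/T₁)⁴ = (1323/580.8)⁴ = (2.27789)⁴ = 26.9.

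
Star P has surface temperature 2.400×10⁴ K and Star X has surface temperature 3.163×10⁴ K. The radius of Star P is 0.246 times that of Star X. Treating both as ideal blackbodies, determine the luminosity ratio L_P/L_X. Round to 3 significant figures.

L ∝ R²T⁴, so L_P/L_X = (R_P/R_X)²(T_P/T_X)⁴ = (0.246)² × (2.400×10⁴/3.163×10⁴)⁴ = 0.060516 × 0.331473 = 0.0201.

L_P/L_X ≈ 0.0201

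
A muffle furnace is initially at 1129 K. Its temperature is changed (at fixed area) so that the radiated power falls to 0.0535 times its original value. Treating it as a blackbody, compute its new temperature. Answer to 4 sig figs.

T₂ ≈ 543.0 K

P ∝ T⁴, so T₂/T₁ = (P₂/P₁)^(1/4) = (0.0535)^(1/4) = 0.480937.
T₂ = 1129 × 0.480937 = 543.0 K.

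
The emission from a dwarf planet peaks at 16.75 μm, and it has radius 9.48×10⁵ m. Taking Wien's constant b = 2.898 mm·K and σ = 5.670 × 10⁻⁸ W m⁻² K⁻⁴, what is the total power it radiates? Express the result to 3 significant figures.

P ≈ 5.74×10¹⁴ W

Wien's law: T = b/λ_max = 2.898×10⁻³/1.675×10⁻⁵ = 173.015 K.
Surface area A = 4πR² = 4π(9.48×10⁵ m)² = 1.12934×10¹³ m².
Then P = σAT⁴ = 5.670×10⁻⁸×1.12934×10¹³×(173.015)⁴ = 5.74×10¹⁴ W.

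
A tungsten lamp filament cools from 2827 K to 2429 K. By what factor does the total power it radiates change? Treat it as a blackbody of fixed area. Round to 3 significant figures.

P₂/P₁ ≈ 0.545

P ∝ T⁴, so P₂/P₁ = (T₂/T₁)⁴ = (2429/2827)⁴ = (0.859215)⁴ = 0.545.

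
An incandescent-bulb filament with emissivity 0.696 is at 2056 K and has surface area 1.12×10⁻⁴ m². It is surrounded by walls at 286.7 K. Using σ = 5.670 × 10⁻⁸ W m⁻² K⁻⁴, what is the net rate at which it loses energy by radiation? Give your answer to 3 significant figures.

Area A = 1.12×10⁻⁴ m².
Net radiated power P_net = εσA(T⁴ − T₀⁴) = 0.696×5.670×10⁻⁸×1.12×10⁻⁴×(2056⁴ − 286.7⁴).
T⁴ − T₀⁴ = 1.78687×10¹³ − 6.75633×10⁹ = 1.78619×10¹³ K⁴, so P_net = 78.9 W.

Net loss ≈ 78.9 W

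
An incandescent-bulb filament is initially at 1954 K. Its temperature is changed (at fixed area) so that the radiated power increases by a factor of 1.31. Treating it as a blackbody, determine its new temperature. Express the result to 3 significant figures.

T₂ ≈ 2.09×10³ K

P ∝ T⁴, so T₂/T₁ = (P₂/P₁)^(1/4) = (1.31)^(1/4) = 1.06984.
T₂ = 1954 × 1.06984 = 2.09×10³ K.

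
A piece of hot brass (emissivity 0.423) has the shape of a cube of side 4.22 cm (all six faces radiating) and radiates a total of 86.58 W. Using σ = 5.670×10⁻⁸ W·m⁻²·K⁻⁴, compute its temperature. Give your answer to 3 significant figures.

T ≈ 762 K

Area A = 6s² = 6×(0.0422 m)² = 0.010685 m².
P = εσAT⁴ ⇒ T = (P/(εσA))^(1/4) = (86.58/(0.423×5.670×10⁻⁸×0.010685))^(1/4) = 762 K.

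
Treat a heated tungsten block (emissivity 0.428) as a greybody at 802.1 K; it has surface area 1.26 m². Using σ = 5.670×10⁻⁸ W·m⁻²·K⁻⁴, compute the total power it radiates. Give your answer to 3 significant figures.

P ≈ 1.27×10⁴ W

Area A = 1.26 m².
P = εσAT⁴ = 0.428 × 5.670×10⁻⁸ × 1.26 × (802.1)⁴ = 1.27×10⁴ W.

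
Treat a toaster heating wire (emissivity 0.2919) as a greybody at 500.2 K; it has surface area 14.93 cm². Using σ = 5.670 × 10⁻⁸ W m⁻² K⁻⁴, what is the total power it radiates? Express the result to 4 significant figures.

P ≈ 1.547 W

Area A = 14.93 cm² = 1.493×10⁻³ m².
P = εσAT⁴ = 0.2919 × 5.670×10⁻⁸ × 1.493×10⁻³ × (500.2)⁴ = 1.547 W.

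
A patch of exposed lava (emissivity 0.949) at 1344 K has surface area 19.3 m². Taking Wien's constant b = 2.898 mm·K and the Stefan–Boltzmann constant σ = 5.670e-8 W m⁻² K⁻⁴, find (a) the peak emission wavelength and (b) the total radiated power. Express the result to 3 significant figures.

λ_max ≈ 2.16×10³ nm; P ≈ 3.39×10⁶ W

(a) λ_max = b/T = 2.898×10⁻³/1344 = 2.156×10⁻⁶ m = 2.16×10³ nm.
Area A = 19.3 m².
(b) P = εσAT⁴ = 0.949×5.670×10⁻⁸×19.3×(1344)⁴ = 3.39×10⁶ W.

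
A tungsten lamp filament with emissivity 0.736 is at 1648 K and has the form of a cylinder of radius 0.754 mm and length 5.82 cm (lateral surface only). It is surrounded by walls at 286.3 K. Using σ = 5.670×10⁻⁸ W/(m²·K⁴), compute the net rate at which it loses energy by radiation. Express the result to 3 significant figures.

Lateral area A = 2πrL = 2π×7.54×10⁻⁴×0.0582 = 2.75724×10⁻⁴ m².
Net radiated power P_net = εσA(T⁴ − T₀⁴) = 0.736×5.670×10⁻⁸×2.75724×10⁻⁴×(1648⁴ − 286.3⁴).
T⁴ − T₀⁴ = 7.37613×10¹² − 6.71870×10⁹ = 7.36941×10¹² K⁴, so P_net = 84.8 W.

Net loss ≈ 84.8 W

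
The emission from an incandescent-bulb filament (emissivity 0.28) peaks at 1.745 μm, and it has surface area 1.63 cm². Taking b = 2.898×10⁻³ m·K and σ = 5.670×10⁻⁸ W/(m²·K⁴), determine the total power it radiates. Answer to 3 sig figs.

P ≈ 19.7 W

Wien's law: T = b/λ_max = 2.898×10⁻³/1.745×10⁻⁶ = 1660.74 K.
Area A = 1.63 cm² = 1.63×10⁻⁴ m².
Then P = εσAT⁴ = 0.28×5.670×10⁻⁸×1.63×10⁻⁴×(1660.74)⁴ = 19.7 W.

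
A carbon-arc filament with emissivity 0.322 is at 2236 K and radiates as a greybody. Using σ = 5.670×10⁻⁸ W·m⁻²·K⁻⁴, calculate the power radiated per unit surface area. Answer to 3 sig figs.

Stefan–Boltzmann: I = εσT⁴ = 0.322 × 5.670×10⁻⁸ × (2236)⁴ = 4.56×10⁵ W/m².

I ≈ 4.56×10⁵ W/m²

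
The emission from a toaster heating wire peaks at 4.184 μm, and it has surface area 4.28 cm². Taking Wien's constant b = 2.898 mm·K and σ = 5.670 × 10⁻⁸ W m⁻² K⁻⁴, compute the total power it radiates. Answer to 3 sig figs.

P ≈ 5.59 W

Wien's law: T = b/λ_max = 2.898×10⁻³/4.184×10⁻⁶ = 692.639 K.
Area A = 4.28 cm² = 4.28×10⁻⁴ m².
Then P = σAT⁴ = 5.670×10⁻⁸×4.28×10⁻⁴×(692.639)⁴ = 5.59 W.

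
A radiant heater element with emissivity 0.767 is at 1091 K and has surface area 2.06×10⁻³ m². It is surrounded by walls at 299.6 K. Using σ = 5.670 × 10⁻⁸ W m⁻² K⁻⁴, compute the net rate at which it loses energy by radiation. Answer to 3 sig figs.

Area A = 2.06×10⁻³ m².
Net radiated power P_net = εσA(T⁴ − T₀⁴) = 0.767×5.670×10⁻⁸×2.06×10⁻³×(1091⁴ − 299.6⁴).
T⁴ − T₀⁴ = 1.41677×10¹² − 8.05689×10⁹ = 1.40871×10¹² K⁴, so P_net = 126 W.

Net loss ≈ 126 W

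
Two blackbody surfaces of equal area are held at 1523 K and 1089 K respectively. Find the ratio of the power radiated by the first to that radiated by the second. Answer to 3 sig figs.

P₁/P₂ ≈ 3.83

With equal areas, P₁/P₂ = (T₁/T₂)⁴ = (1523/1089)⁴ = 3.83.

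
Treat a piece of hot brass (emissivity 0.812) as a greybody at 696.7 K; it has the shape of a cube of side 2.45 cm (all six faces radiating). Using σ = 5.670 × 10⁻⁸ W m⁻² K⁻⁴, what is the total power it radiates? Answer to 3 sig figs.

Area A = 6s² = 6×(0.0245 m)² = 3.6015×10⁻³ m².
P = εσAT⁴ = 0.812 × 5.670×10⁻⁸ × 3.6015×10⁻³ × (696.7)⁴ = 39.1 W.

P ≈ 39.1 W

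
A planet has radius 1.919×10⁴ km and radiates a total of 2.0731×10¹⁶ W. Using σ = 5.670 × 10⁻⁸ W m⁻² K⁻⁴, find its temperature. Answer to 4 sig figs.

Surface area A = 4πR² = 4π(1.919×10⁷ m)² = 4.62764×10¹⁵ m².
P = σAT⁴ ⇒ T = (P/(σA))^(1/4) = (2.0731×10¹⁶/(5.670×10⁻⁸×4.62764×10¹⁵))^(1/4) = 94.28 K.

T ≈ 94.28 K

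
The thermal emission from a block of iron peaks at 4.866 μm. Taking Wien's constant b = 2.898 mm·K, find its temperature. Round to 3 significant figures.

T ≈ 596 K

Wien's law gives T = b/λ_max = (2.898×10⁻³ m·K)/(4.866×10⁻⁶ m) = 596 K.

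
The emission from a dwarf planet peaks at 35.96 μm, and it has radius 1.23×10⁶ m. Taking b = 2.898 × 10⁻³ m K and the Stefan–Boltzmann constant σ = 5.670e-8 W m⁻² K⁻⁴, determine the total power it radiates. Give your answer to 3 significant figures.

Wien's law: T = b/λ_max = 2.898×10⁻³/3.596×10⁻⁵ = 80.5895 K.
Surface area A = 4πR² = 4π(1.23×10⁶ m)² = 1.90117×10¹³ m².
Then P = σAT⁴ = 5.670×10⁻⁸×1.90117×10¹³×(80.5895)⁴ = 4.55×10¹³ W.

P ≈ 4.55×10¹³ W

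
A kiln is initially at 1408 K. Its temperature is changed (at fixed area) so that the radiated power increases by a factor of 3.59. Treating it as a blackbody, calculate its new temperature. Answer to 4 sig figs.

T₂ ≈ 1938 K

P ∝ T⁴, so T₂/T₁ = (P₂/P₁)^(1/4) = (3.59)^(1/4) = 1.37649.
T₂ = 1408 × 1.37649 = 1938 K.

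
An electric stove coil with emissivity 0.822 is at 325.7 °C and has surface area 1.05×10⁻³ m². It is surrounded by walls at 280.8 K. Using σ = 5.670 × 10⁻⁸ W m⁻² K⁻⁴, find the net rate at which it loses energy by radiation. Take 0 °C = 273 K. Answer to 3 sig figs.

T = 325.7 °C + 273 = 598.7 K.
Area A = 1.05×10⁻³ m².
Net radiated power P_net = εσA(T⁴ − T₀⁴) = 0.822×5.670×10⁻⁸×1.05×10⁻³×(598.7⁴ − 280.8⁴).
T⁴ − T₀⁴ = 1.28480×10¹¹ − 6.21711×10⁹ = 1.22263×10¹¹ K⁴, so P_net = 5.98 W.

Net loss ≈ 5.98 W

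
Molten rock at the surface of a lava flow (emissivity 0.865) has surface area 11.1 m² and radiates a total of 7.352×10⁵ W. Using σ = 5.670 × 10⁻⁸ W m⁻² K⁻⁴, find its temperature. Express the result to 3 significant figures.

T ≈ 1.08×10³ K

Area A = 11.1 m².
P = εσAT⁴ ⇒ T = (P/(εσA))^(1/4) = (7.352×10⁵/(0.865×5.670×10⁻⁸×11.1))^(1/4) = 1.08×10³ K.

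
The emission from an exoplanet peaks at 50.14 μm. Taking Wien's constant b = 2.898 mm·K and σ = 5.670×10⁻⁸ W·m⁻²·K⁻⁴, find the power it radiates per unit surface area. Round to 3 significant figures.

Wien's law: T = b/λ_max = 2.898×10⁻³/5.014×10⁻⁵ = 57.7982 K.
Then I = σT⁴ = 5.670×10⁻⁸×(57.7982)⁴ = 0.633 W/m².

I ≈ 0.633 W/m²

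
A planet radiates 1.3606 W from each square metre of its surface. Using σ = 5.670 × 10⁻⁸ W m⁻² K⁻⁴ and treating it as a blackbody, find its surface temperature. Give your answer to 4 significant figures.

I = σT⁴, so T = (I/σ)^(1/4) = (1.3606/(5.670×10⁻⁸))^(1/4) = 69.99 K.

T ≈ 69.99 K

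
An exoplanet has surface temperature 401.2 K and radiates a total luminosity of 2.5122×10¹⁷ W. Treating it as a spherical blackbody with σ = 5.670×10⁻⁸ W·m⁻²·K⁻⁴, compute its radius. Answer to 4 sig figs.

R ≈ 3.689×10⁶ m

L = 4πR²σT⁴ ⇒ R = √(L/(4πσT⁴)).
σT⁴ = 1469.02 W/m², so R = √(2.5122×10¹⁷/(4π×1469.02)) = 3.689×10⁶ m.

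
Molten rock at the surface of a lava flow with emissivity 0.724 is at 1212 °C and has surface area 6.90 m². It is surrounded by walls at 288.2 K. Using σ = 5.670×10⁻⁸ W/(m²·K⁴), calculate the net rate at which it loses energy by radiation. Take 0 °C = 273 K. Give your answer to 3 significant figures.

Net loss ≈ 1.38×10⁶ W

T = 1212 °C + 273 = 1485 K.
Area A = 6.90 m².
Net radiated power P_net = εσA(T⁴ − T₀⁴) = 0.724×5.670×10⁻⁸×6.90×(1485⁴ − 288.2⁴).
T⁴ − T₀⁴ = 4.86302×10¹² − 6.89884×10⁹ = 4.85612×10¹² K⁴, so P_net = 1.38×10⁶ W.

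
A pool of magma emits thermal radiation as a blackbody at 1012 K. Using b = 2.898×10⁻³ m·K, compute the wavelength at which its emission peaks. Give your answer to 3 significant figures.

λ_max ≈ 2.86 μm

Wien's displacement law: λ_max = b/T = (2.898×10⁻³ m·K)/(1012 K) = 2.864×10⁻⁶ m.
That is 2.86 μm, in the infrared range.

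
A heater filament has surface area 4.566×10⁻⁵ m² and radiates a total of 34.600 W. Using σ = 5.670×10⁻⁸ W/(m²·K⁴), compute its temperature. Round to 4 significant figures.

T ≈ 1912 K

Area A = 4.566×10⁻⁵ m².
P = σAT⁴ ⇒ T = (P/(σA))^(1/4) = (34.600/(5.670×10⁻⁸×4.566×10⁻⁵))^(1/4) = 1912 K.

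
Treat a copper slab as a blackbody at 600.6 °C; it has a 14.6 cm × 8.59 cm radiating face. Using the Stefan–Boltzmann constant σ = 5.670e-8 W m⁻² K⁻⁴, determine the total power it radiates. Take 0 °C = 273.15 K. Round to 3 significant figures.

T = 600.6 °C + 273.15 = 873.75 K.
Area A = 0.146 × 0.0859 = 0.0125414 m².
P = σAT⁴ = 5.670×10⁻⁸ × 0.0125414 × (873.75)⁴ = 414 W.

P ≈ 414 W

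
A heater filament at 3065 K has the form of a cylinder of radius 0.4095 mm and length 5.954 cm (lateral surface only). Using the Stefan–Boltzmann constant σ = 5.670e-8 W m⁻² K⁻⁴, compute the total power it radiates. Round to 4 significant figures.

P ≈ 766.6 W

Lateral area A = 2πrL = 2π×4.095×10⁻⁴×0.05954 = 1.53194×10⁻⁴ m².
P = σAT⁴ = 5.670×10⁻⁸ × 1.53194×10⁻⁴ × (3065)⁴ = 766.6 W.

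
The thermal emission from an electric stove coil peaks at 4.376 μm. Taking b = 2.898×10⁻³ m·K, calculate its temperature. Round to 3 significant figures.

Wien's law gives T = b/λ_max = (2.898×10⁻³ m·K)/(4.376×10⁻⁶ m) = 662 K.

T ≈ 662 K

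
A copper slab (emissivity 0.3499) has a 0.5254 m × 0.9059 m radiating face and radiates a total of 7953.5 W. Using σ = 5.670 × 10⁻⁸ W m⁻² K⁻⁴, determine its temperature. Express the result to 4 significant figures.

T ≈ 958.0 K

Area A = 0.5254 × 0.9059 = 0.47596 m².
P = εσAT⁴ ⇒ T = (P/(εσA))^(1/4) = (7953.5/(0.3499×5.670×10⁻⁸×0.47596))^(1/4) = 958.0 K.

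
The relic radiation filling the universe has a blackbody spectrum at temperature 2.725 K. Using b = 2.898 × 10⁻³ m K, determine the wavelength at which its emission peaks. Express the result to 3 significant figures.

Wien's displacement law: λ_max = b/T = (2.898×10⁻³ m·K)/(2.725 K) = 1.063×10⁻³ m.
That is 1.06×10⁻³ m, in the microwave range.

λ_max ≈ 1.06×10⁻³ m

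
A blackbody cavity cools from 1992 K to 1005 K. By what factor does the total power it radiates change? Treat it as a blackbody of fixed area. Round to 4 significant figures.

P ∝ T⁴, so P₂/P₁ = (T₂/T₁)⁴ = (1005/1992)⁴ = (0.504518)⁴ = 0.06479.

P₂/P₁ ≈ 0.06479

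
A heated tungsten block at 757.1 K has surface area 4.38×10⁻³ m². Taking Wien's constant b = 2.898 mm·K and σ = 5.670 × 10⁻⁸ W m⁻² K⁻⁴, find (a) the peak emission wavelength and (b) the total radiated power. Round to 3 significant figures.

(a) λ_max = b/T = 2.898×10⁻³/757.1 = 3.828×10⁻⁶ m = 3.83 μm.
Area A = 4.38×10⁻³ m².
(b) P = σAT⁴ = 5.670×10⁻⁸×4.38×10⁻³×(757.1)⁴ = 81.6 W.

λ_max ≈ 3.83 μm; P ≈ 81.6 W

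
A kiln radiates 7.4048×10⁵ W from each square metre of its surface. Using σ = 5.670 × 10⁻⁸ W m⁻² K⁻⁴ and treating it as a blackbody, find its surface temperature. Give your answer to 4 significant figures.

I = σT⁴, so T = (I/σ)^(1/4) = (7.4048×10⁵/(5.670×10⁻⁸))^(1/4) = 1901 K.

T ≈ 1901 K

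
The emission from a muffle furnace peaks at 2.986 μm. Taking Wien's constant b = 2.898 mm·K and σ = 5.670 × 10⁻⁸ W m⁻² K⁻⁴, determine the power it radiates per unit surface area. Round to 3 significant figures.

I ≈ 5.03×10⁴ W/m²

Wien's law: T = b/λ_max = 2.898×10⁻³/2.986×10⁻⁶ = 970.529 K.
Then I = σT⁴ = 5.670×10⁻⁸×(970.529)⁴ = 5.03×10⁴ W/m².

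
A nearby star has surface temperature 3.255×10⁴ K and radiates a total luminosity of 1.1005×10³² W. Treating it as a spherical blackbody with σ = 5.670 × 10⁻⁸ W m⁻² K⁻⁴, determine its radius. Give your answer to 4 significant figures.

L = 4πR²σT⁴ ⇒ R = √(L/(4πσT⁴)).
σT⁴ = 6.36483×10¹⁰ W/m², so R = √(1.1005×10³²/(4π×6.36483×10¹⁰)) = 1.173×10¹⁰ m.

R ≈ 1.173×10¹⁰ m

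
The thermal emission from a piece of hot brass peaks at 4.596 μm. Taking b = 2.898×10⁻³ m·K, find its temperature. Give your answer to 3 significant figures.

Wien's law gives T = b/λ_max = (2.898×10⁻³ m·K)/(4.596×10⁻⁶ m) = 631 K.

T ≈ 631 K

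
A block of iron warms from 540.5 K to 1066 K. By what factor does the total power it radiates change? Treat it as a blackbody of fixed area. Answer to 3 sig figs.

P ∝ T⁴, so P₂/P₁ = (T₂/T₁)⁴ = (1066/540.5)⁴ = (1.97225)⁴ = 15.1.

P₂/P₁ ≈ 15.1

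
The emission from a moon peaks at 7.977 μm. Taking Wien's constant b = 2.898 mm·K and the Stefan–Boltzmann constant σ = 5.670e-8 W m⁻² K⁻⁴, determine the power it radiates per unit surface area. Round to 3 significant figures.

Wien's law: T = b/λ_max = 2.898×10⁻³/7.977×10⁻⁶ = 363.294 K.
Then I = σT⁴ = 5.670×10⁻⁸×(363.294)⁴ = 988 W/m².

I ≈ 988 W/m²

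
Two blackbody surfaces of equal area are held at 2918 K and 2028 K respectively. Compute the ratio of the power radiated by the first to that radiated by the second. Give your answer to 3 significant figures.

With equal areas, P₁/P₂ = (T₁/T₂)⁴ = (2918/2028)⁴ = 4.29.

P₁/P₂ ≈ 4.29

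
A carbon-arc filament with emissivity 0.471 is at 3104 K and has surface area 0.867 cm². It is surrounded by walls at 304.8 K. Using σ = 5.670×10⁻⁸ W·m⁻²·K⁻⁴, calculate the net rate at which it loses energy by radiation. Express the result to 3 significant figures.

Area A = 0.867 cm² = 8.67×10⁻⁵ m².
Net radiated power P_net = εσA(T⁴ − T₀⁴) = 0.471×5.670×10⁻⁸×8.67×10⁻⁵×(3104⁴ − 304.8⁴).
T⁴ − T₀⁴ = 9.28297×10¹³ − 8.63097×10⁹ = 9.28211×10¹³ K⁴, so P_net = 215 W.

Net loss ≈ 215 W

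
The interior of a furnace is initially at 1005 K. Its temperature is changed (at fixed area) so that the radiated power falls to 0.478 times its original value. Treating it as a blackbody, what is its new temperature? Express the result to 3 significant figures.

P ∝ T⁴, so T₂/T₁ = (P₂/P₁)^(1/4) = (0.478)^(1/4) = 0.831490.
T₂ = 1005 × 0.831490 = 836 K.

T₂ ≈ 836 K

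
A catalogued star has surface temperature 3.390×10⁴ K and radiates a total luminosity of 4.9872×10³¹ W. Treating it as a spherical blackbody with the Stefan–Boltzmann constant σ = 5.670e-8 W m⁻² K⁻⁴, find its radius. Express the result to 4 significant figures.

R ≈ 7.280×10⁹ m

L = 4πR²σT⁴ ⇒ R = √(L/(4πσT⁴)).
σT⁴ = 7.48828×10¹⁰ W/m², so R = √(4.9872×10³¹/(4π×7.48828×10¹⁰)) = 7.280×10⁹ m.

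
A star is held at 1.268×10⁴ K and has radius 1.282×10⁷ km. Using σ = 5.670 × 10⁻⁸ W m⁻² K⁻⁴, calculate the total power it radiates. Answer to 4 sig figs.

P ≈ 3.027×10³⁰ W

Surface area A = 4πR² = 4π(1.282×10¹⁰ m)² = 2.06531×10²¹ m².
P = σAT⁴ = 5.670×10⁻⁸ × 2.06531×10²¹ × (1.268×10⁴)⁴ = 3.027×10³⁰ W.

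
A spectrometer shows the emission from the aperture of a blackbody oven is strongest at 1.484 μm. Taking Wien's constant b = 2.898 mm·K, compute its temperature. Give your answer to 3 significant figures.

T ≈ 1.95×10³ K

Wien's law gives T = b/λ_max = (2.898×10⁻³ m·K)/(1.484×10⁻⁶ m) = 1.95×10³ K.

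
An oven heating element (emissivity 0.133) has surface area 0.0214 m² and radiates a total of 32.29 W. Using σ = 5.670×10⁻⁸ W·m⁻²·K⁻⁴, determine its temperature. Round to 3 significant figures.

T ≈ 669 K

Area A = 0.0214 m².
P = εσAT⁴ ⇒ T = (P/(εσA))^(1/4) = (32.29/(0.133×5.670×10⁻⁸×0.0214))^(1/4) = 669 K.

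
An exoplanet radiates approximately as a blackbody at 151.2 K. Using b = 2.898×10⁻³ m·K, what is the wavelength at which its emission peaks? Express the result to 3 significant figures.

Wien's displacement law: λ_max = b/T = (2.898×10⁻³ m·K)/(151.2 K) = 1.917×10⁻⁵ m.
That is 19.2 μm, in the infrared range.

λ_max ≈ 19.2 μm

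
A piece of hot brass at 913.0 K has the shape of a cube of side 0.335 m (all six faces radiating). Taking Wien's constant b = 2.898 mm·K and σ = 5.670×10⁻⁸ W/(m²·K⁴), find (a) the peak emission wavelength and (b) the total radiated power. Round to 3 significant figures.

λ_max ≈ 3.17 μm; P ≈ 2.65×10⁴ W

(a) λ_max = b/T = 2.898×10⁻³/913.0 = 3.174×10⁻⁶ m = 3.17 μm.
Area A = 6s² = 6×(0.335 m)² = 0.67335 m².
(b) P = σAT⁴ = 5.670×10⁻⁸×0.67335×(913.0)⁴ = 2.65×10⁴ W.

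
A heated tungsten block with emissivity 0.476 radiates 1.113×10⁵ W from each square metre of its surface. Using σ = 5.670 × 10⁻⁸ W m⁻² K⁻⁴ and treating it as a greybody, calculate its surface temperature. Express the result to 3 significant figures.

T ≈ 1.43×10³ K

I = εσT⁴, so T = (I/εσ)^(1/4) = (1.113×10⁵/(0.476×5.670×10⁻⁸))^(1/4) = 1.43×10³ K.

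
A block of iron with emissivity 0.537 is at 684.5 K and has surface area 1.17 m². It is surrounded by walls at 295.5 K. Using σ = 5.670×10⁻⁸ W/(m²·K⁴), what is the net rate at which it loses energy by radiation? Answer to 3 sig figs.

Net loss ≈ 7.55×10³ W

Area A = 1.17 m².
Net radiated power P_net = εσA(T⁴ − T₀⁴) = 0.537×5.670×10⁻⁸×1.17×(684.5⁴ − 295.5⁴).
T⁴ − T₀⁴ = 2.19530×10¹¹ − 7.62483×10⁹ = 2.11905×10¹¹ K⁴, so P_net = 7.55×10³ W.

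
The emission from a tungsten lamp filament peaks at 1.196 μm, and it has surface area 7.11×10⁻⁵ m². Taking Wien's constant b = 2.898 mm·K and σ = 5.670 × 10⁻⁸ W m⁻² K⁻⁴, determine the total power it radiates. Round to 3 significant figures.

P ≈ 139 W

Wien's law: T = b/λ_max = 2.898×10⁻³/1.196×10⁻⁶ = 2423.08 K.
Area A = 7.11×10⁻⁵ m².
Then P = σAT⁴ = 5.670×10⁻⁸×7.11×10⁻⁵×(2423.08)⁴ = 139 W.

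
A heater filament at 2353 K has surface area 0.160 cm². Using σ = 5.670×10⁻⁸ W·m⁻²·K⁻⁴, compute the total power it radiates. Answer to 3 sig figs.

Area A = 0.160 cm² = 1.60×10⁻⁵ m².
P = σAT⁴ = 5.670×10⁻⁸ × 1.60×10⁻⁵ × (2353)⁴ = 27.8 W.

P ≈ 27.8 W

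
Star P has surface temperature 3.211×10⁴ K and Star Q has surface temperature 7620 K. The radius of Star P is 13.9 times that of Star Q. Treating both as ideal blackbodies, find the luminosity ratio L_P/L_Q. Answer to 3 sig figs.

L ∝ R²T⁴, so L_P/L_Q = (R_P/R_Q)²(T_P/T_Q)⁴ = (13.9)² × (3.211×10⁴/7620)⁴ = 193.21 × 315.313 = 6.09×10⁴.

L_P/L_Q ≈ 6.09×10⁴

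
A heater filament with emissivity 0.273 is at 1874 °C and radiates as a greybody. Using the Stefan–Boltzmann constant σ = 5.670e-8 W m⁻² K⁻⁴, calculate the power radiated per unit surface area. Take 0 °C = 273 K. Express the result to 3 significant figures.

T = 1874 °C + 273 = 2147 K.
Stefan–Boltzmann: I = εσT⁴ = 0.273 × 5.670×10⁻⁸ × (2147)⁴ = 3.29×10⁵ W/m².

I ≈ 3.29×10⁵ W/m²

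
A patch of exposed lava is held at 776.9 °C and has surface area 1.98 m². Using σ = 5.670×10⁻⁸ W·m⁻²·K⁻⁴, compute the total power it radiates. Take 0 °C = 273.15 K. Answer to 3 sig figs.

T = 776.9 °C + 273.15 = 1050.05 K.
Area A = 1.98 m².
P = σAT⁴ = 5.670×10⁻⁸ × 1.98 × (1050.05)⁴ = 1.36×10⁵ W.

P ≈ 1.36×10⁵ W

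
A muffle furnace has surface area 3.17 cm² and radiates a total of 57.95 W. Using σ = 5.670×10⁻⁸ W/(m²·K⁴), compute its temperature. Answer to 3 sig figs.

Area A = 3.17 cm² = 3.17×10⁻⁴ m².
P = σAT⁴ ⇒ T = (P/(σA))^(1/4) = (57.95/(5.670×10⁻⁸×3.17×10⁻⁴))^(1/4) = 1.34×10³ K.

T ≈ 1.34×10³ K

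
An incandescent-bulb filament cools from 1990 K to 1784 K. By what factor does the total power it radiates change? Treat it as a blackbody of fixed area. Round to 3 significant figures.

P ∝ T⁴, so P₂/P₁ = (T₂/T₁)⁴ = (1784/1990)⁴ = (0.896482)⁴ = 0.646.

P₂/P₁ ≈ 0.646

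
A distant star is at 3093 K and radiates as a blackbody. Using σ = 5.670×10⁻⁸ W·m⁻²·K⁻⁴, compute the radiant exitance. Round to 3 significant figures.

Stefan–Boltzmann: I = σT⁴ = 5.670×10⁻⁸ × (3093)⁴ = 5.19×10⁶ W/m².

I ≈ 5.19×10⁶ W/m²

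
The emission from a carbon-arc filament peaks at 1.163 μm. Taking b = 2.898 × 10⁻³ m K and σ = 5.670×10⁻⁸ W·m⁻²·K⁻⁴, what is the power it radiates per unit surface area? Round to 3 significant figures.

I ≈ 2.19×10⁶ W/m²

Wien's law: T = b/λ_max = 2.898×10⁻³/1.163×10⁻⁶ = 2491.83 K.
Then I = σT⁴ = 5.670×10⁻⁸×(2491.83)⁴ = 2.19×10⁶ W/m².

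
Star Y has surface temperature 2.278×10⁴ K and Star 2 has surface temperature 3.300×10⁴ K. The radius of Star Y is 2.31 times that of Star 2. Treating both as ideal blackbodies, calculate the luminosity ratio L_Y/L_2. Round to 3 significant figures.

L ∝ R²T⁴, so L_Y/L_2 = (R_Y/R_2)²(T_Y/T_2)⁴ = (2.31)² × (2.278×10⁴/3.300×10⁴)⁴ = 5.3361 × 0.227070 = 1.21.

L_Y/L_2 ≈ 1.21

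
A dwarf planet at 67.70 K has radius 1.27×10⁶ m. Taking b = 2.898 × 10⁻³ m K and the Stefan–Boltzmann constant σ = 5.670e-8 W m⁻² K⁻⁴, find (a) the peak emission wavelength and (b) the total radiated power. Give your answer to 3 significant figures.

λ_max ≈ 42.8 μm; P ≈ 2.41×10¹³ W

(a) λ_max = b/T = 2.898×10⁻³/67.70 = 4.281×10⁻⁵ m = 42.8 μm.
Surface area A = 4πR² = 4π(1.27×10⁶ m)² = 2.02683×10¹³ m².
(b) P = σAT⁴ = 5.670×10⁻⁸×2.02683×10¹³×(67.70)⁴ = 2.41×10¹³ W.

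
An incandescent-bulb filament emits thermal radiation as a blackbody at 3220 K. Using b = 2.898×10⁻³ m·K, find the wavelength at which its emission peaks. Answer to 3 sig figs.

Wien's displacement law: λ_max = b/T = (2.898×10⁻³ m·K)/(3220 K) = 9.000×10⁻⁷ m.
That is 900 nm, in the infrared range.

λ_max ≈ 900 nm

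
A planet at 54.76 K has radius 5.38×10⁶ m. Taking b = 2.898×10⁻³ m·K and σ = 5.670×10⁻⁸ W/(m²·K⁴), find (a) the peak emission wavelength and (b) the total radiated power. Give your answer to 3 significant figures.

λ_max ≈ 52.9 μm; P ≈ 1.85×10¹⁴ W

(a) λ_max = b/T = 2.898×10⁻³/54.76 = 5.292×10⁻⁵ m = 52.9 μm.
Surface area A = 4πR² = 4π(5.38×10⁶ m)² = 3.63726×10¹⁴ m².
(b) P = σAT⁴ = 5.670×10⁻⁸×3.63726×10¹⁴×(54.76)⁴ = 1.85×10¹⁴ W.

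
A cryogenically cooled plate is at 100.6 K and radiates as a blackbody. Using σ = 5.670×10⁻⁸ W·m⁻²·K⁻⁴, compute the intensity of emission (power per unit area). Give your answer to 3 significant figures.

Stefan–Boltzmann: I = σT⁴ = 5.670×10⁻⁸ × (100.6)⁴ = 5.81 W/m².

I ≈ 5.81 W/m²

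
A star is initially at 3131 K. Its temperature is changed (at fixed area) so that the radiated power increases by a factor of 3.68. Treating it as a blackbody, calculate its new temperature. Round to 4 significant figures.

T₂ ≈ 4337 K

P ∝ T⁴, so T₂/T₁ = (P₂/P₁)^(1/4) = (3.68)^(1/4) = 1.38504.
T₂ = 3131 × 1.38504 = 4337 K.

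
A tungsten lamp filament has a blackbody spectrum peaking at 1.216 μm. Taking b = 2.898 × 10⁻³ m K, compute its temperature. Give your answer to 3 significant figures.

Wien's law gives T = b/λ_max = (2.898×10⁻³ m·K)/(1.216×10⁻⁶ m) = 2.38×10³ K.

T ≈ 2.38×10³ K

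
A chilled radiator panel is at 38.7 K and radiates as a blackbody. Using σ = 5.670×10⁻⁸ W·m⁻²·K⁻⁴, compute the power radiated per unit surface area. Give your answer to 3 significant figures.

I ≈ 0.127 W/m²

Stefan–Boltzmann: I = σT⁴ = 5.670×10⁻⁸ × (38.7)⁴ = 0.127 W/m².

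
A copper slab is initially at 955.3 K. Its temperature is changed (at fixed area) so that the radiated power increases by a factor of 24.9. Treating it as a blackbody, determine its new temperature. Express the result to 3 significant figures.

T₂ ≈ 2.13×10³ K

P ∝ T⁴, so T₂/T₁ = (P₂/P₁)^(1/4) = (24.9)^(1/4) = 2.23383.
T₂ = 955.3 × 2.23383 = 2.13×10³ K.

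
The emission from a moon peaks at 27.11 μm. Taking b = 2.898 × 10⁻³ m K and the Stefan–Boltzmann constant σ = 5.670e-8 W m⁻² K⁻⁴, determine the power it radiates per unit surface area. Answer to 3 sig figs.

Wien's law: T = b/λ_max = 2.898×10⁻³/2.711×10⁻⁵ = 106.898 K.
Then I = σT⁴ = 5.670×10⁻⁸×(106.898)⁴ = 7.40 W/m².

I ≈ 7.40 W/m²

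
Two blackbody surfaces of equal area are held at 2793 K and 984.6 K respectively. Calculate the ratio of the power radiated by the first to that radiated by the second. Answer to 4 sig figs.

With equal areas, P₁/P₂ = (T₁/T₂)⁴ = (2793/984.6)⁴ = 64.75.

P₁/P₂ ≈ 64.75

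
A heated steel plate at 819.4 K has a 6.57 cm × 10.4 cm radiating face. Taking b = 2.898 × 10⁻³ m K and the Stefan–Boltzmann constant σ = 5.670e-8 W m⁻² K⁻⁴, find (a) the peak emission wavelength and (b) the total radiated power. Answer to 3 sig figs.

(a) λ_max = b/T = 2.898×10⁻³/819.4 = 3.537×10⁻⁶ m = 3.54 μm.
Area A = 0.0657 × 0.104 = 6.8328×10⁻³ m².
(b) P = σAT⁴ = 5.670×10⁻⁸×6.8328×10⁻³×(819.4)⁴ = 175 W.

λ_max ≈ 3.54 μm; P ≈ 175 W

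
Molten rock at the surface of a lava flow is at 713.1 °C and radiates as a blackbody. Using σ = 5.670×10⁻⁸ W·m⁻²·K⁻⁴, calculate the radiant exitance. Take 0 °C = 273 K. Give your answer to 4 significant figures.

I ≈ 5.361×10⁴ W/m²

T = 713.1 °C + 273 = 986.1 K.
Stefan–Boltzmann: I = σT⁴ = 5.670×10⁻⁸ × (986.1)⁴ = 5.361×10⁴ W/m².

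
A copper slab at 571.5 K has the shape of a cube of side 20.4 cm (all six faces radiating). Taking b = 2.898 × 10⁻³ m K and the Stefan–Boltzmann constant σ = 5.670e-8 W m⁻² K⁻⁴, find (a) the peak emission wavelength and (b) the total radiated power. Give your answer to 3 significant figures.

(a) λ_max = b/T = 2.898×10⁻³/571.5 = 5.071×10⁻⁶ m = 5.07 μm.
Area A = 6s² = 6×(0.204 m)² = 0.249696 m².
(b) P = σAT⁴ = 5.670×10⁻⁸×0.249696×(571.5)⁴ = 1.51×10³ W.

λ_max ≈ 5.07 μm; P ≈ 1.51×10³ W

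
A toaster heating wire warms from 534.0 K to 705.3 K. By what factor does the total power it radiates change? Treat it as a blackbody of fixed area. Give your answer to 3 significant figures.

P₂/P₁ ≈ 3.04

P ∝ T⁴, so P₂/P₁ = (T₂/T₁)⁴ = (705.3/534.0)⁴ = (1.32079)⁴ = 3.04.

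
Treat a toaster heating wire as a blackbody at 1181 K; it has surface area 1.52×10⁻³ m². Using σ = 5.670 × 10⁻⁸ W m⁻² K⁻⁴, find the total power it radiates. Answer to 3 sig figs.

P ≈ 168 W

Area A = 1.52×10⁻³ m².
P = σAT⁴ = 5.670×10⁻⁸ × 1.52×10⁻³ × (1181)⁴ = 168 W.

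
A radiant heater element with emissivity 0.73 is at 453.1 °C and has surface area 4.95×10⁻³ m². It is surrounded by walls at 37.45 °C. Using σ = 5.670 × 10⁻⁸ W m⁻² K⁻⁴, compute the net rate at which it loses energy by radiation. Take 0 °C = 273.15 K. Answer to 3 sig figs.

T = 453.1 °C + 273.15 = 726.25 K.
Surroundings: T = 37.45 °C + 273.15 = 310.60 K.
Area A = 4.95×10⁻³ m².
Net radiated power P_net = εσA(T⁴ − T₀⁴) = 0.73×5.670×10⁻⁸×4.95×10⁻³×(726.25⁴ − 310.60⁴).
T⁴ − T₀⁴ = 2.78192×10¹¹ − 9.30692×10⁹ = 2.68885×10¹¹ K⁴, so P_net = 55.1 W.

Net loss ≈ 55.1 W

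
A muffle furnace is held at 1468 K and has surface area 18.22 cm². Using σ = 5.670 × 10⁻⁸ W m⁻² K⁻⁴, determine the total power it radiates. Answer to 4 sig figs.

P ≈ 479.8 W

Area A = 18.22 cm² = 1.822×10⁻³ m².
P = σAT⁴ = 5.670×10⁻⁸ × 1.822×10⁻³ × (1468)⁴ = 479.8 W.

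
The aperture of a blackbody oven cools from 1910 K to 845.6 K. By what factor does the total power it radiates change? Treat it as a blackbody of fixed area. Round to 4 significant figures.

P ∝ T⁴, so P₂/P₁ = (T₂/T₁)⁴ = (845.6/1910)⁴ = (0.442723)⁴ = 0.03842.

P₂/P₁ ≈ 0.03842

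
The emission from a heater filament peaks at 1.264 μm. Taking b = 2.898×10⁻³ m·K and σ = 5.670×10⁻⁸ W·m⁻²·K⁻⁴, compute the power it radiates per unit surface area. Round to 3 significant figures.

Wien's law: T = b/λ_max = 2.898×10⁻³/1.264×10⁻⁶ = 2292.72 K.
Then I = σT⁴ = 5.670×10⁻⁸×(2292.72)⁴ = 1.57×10⁶ W/m².

I ≈ 1.57×10⁶ W/m²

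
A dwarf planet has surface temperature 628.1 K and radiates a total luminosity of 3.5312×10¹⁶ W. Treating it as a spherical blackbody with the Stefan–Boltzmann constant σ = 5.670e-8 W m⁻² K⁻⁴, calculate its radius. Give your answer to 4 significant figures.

R ≈ 5.643×10⁵ m

L = 4πR²σT⁴ ⇒ R = √(L/(4πσT⁴)).
σT⁴ = 8824.67 W/m², so R = √(3.5312×10¹⁶/(4π×8824.67)) = 5.643×10⁵ m.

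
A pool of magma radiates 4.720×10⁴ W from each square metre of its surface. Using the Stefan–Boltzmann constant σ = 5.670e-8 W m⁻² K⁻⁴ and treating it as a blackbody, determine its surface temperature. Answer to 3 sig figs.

T ≈ 955 K

I = σT⁴, so T = (I/σ)^(1/4) = (4.720×10⁴/(5.670×10⁻⁸))^(1/4) = 955 K.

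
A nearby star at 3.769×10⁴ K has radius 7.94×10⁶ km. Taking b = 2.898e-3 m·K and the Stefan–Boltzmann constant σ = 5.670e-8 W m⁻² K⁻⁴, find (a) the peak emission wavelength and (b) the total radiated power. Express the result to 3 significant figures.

λ_max ≈ 76.9 nm; P ≈ 9.06×10³¹ W

(a) λ_max = b/T = 2.898×10⁻³/3.769×10⁴ = 7.689×10⁻⁸ m = 76.9 nm.
Surface area A = 4πR² = 4π(7.94×10⁹ m)² = 7.92229×10²⁰ m².
(b) P = σAT⁴ = 5.670×10⁻⁸×7.92229×10²⁰×(3.769×10⁴)⁴ = 9.06×10³¹ W.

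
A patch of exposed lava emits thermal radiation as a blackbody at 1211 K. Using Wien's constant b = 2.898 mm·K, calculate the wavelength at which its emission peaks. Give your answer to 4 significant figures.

λ_max ≈ 2393 nm

Wien's displacement law: λ_max = b/T = (2.898×10⁻³ m·K)/(1211 K) = 2.3931×10⁻⁶ m.
That is 2393 nm, in the infrared range.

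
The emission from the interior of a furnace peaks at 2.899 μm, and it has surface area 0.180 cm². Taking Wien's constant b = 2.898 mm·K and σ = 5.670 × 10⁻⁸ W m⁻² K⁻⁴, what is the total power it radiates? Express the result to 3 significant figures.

Wien's law: T = b/λ_max = 2.898×10⁻³/2.899×10⁻⁶ = 999.655 K.
Area A = 0.180 cm² = 1.80×10⁻⁵ m².
Then P = σAT⁴ = 5.670×10⁻⁸×1.80×10⁻⁵×(999.655)⁴ = 1.02 W.

P ≈ 1.02 W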